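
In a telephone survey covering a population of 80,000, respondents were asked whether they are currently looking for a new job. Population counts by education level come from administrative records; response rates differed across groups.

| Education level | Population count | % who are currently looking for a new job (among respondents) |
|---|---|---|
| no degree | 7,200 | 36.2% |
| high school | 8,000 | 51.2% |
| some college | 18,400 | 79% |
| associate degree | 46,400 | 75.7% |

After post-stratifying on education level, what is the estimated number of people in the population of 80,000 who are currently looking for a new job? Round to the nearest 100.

56,400

Estimated count per cell = population count × respondent percentage:
  no degree: 7,200 × 36.2% = 2606.4
  high school: 8,000 × 51.2% = 4096
  some college: 18,400 × 79% = 14,536
  associate degree: 46,400 × 75.7% = 35124.8
Estimated total = 56363.2 → 56,400.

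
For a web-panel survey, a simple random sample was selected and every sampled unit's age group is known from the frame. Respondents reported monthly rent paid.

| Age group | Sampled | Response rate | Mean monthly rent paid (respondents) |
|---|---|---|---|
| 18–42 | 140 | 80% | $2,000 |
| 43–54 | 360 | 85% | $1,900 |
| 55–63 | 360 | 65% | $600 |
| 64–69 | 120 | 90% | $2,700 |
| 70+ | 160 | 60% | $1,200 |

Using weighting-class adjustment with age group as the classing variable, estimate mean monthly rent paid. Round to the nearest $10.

$1,490

With weight = n_sampled/n_responded per class, the weighted class total is n_sampled:
  18–42: 140 × 2000 = 280,000
  43–54: 360 × 1900 = 684,000
  55–63: 360 × 600 = 216,000
  64–69: 120 × 2700 = 324,000
  70+: 160 × 1200 = 192,000
Adjusted estimate = 1,696,000 / 1,140 = 1487.72 → $1,490.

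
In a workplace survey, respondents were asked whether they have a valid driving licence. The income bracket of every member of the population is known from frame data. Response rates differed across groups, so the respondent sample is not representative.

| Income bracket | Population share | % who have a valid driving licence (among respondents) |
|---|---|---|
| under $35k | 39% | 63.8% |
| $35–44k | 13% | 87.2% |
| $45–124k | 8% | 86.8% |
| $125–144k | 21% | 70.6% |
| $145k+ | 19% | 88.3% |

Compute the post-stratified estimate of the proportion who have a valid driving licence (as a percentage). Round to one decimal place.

Reweight to the known income bracket distribution:
  under $35k: 0.39 × 63.8 = 24.882
  $35–44k: 0.13 × 87.2 = 11.336
  $45–124k: 0.08 × 86.8 = 6.944
  $125–144k: 0.21 × 70.6 = 14.826
  $145k+: 0.19 × 88.3 = 16.777
Post-stratified estimate = 74.765 → 74.8%.

74.8%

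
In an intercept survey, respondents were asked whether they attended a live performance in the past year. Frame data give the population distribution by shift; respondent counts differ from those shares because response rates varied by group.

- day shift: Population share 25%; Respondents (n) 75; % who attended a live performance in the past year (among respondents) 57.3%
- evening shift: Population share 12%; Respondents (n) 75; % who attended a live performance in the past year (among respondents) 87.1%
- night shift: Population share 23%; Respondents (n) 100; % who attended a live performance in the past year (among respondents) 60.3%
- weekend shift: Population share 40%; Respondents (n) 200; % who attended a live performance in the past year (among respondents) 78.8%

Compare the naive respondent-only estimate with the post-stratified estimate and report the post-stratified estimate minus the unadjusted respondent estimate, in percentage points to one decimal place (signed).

-2.3 percentage points

Unadjusted (pooled respondent) estimate weights by respondent counts:
  (75/450)×57.3 + (75/450)×87.1 + (100/450)×60.3 + (200/450)×78.8 = 72.4889%
Post-stratified estimate weights by population shares:
  0.25×57.3 + 0.12×87.1 + 0.23×60.3 + 0.4×78.8 = 70.166%
Difference = 70.166 − 72.4889 = -2.3229 pp.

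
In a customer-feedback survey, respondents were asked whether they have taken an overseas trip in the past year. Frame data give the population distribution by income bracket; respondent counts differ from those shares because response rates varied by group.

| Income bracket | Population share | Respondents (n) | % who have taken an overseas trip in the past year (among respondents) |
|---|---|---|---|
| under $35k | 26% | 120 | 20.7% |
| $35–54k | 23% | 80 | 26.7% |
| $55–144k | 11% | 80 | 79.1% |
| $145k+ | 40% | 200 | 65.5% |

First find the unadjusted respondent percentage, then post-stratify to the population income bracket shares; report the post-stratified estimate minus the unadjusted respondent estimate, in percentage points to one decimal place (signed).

-3.7 percentage points

Without adjustment, the pooled respondent share is:
  (120/480)×20.7 + (80/480)×26.7 + (80/480)×79.1 + (200/480)×65.5 = 50.1%
Post-stratified estimate weights by population shares:
  0.26×20.7 + 0.23×26.7 + 0.11×79.1 + 0.4×65.5 = 46.424%
Difference = 46.424 − 50.1 = -3.676 pp.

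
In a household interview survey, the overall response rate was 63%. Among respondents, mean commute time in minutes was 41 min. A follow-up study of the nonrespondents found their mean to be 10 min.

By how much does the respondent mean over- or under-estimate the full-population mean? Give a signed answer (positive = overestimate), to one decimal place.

Nonresponse fraction = 1 − 0.63 = 0.37.
Bias = (nonresponse fraction) × (respondent mean − nonrespondent mean)
     = 0.37 × (41 − 10) = 0.37 × 31 = 11.47.

+11.5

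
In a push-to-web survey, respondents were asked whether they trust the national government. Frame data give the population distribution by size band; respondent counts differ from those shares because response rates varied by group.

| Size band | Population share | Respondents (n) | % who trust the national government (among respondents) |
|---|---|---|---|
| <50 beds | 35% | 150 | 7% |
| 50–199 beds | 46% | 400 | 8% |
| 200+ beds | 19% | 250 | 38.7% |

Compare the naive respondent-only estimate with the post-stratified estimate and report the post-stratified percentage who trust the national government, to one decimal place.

Without adjustment, the pooled respondent share is:
  (150/800)×7 + (400/800)×8 + (250/800)×38.7 = 17.4062%
Post-stratifying to population shares instead:
  0.35×7 + 0.46×8 + 0.19×38.7 = 13.483%

13.5%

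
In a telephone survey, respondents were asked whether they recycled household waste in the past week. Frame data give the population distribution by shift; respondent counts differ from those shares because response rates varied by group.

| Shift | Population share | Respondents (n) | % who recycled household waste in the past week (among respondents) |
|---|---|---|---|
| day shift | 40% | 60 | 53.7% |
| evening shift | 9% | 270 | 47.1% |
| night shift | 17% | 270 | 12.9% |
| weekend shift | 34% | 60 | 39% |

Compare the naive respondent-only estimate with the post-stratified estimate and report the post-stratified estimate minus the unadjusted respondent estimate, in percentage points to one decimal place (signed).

+8.2 percentage points

Naive respondent-only estimate (weights = respondent counts):
  (60/660)×53.7 + (270/660)×47.1 + (270/660)×12.9 + (60/660)×39 = 32.9727%
Reweighting by population shift shares:
  0.4×53.7 + 0.09×47.1 + 0.17×12.9 + 0.34×39 = 41.172%
Difference = 41.172 − 32.9727 = 8.1993 pp.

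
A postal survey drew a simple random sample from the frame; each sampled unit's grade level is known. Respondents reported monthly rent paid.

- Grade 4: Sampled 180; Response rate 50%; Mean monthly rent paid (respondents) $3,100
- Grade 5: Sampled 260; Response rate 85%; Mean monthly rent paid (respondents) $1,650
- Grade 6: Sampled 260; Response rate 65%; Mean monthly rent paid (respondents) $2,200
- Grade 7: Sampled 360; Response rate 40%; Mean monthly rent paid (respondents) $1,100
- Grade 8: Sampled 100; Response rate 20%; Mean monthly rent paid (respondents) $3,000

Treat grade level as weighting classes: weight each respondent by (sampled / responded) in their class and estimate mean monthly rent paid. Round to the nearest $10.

With weight = n_sampled/n_responded per class, the weighted class total is n_sampled:
  Grade 4: 180 × 3100 = 558,000
  Grade 5: 260 × 1650 = 429,000
  Grade 6: 260 × 2200 = 572,000
  Grade 7: 360 × 1100 = 396,000
  Grade 8: 100 × 3000 = 300,000
Adjusted estimate = 2,255,000 / 1,160 = 1943.97 → $1,940.

$1,940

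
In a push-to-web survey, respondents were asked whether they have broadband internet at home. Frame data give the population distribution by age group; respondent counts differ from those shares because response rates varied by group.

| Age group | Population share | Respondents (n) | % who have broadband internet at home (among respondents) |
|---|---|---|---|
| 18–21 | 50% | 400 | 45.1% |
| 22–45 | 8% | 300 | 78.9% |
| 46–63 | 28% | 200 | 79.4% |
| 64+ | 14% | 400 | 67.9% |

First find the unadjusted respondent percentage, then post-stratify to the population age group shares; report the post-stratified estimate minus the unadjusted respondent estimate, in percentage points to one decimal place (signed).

Naive respondent-only estimate (weights = respondent counts):
  (400/1300)×45.1 + (300/1300)×78.9 + (200/1300)×79.4 + (400/1300)×67.9 = 65.1923%
Post-stratifying to population shares instead:
  0.5×45.1 + 0.08×78.9 + 0.28×79.4 + 0.14×67.9 = 60.6%
Difference = 60.6 − 65.1923 = -4.5923 pp.

-4.6 percentage points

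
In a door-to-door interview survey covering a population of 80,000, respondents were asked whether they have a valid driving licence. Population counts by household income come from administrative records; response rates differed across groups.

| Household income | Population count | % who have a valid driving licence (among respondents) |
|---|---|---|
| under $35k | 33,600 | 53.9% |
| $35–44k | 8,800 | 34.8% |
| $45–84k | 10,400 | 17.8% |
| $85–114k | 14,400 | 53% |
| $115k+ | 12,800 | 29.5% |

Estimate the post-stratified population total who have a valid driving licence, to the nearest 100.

Estimated count per cell = population count × respondent percentage:
  under $35k: 33,600 × 53.9% = 18110.4
  $35–44k: 8,800 × 34.8% = 3062.4
  $45–84k: 10,400 × 17.8% = 1851.2
  $85–114k: 14,400 × 53% = 7632
  $115k+: 12,800 × 29.5% = 3776
Estimated total = 34,432 → 34,400.

34,400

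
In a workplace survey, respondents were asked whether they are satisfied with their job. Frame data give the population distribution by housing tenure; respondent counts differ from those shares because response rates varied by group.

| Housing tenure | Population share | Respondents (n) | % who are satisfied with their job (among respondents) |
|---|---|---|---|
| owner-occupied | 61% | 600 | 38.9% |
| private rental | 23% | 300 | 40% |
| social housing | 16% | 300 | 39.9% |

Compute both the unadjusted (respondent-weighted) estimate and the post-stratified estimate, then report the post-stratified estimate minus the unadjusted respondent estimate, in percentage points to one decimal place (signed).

Unadjusted (pooled respondent) estimate weights by respondent counts:
  (600/1200)×38.9 + (300/1200)×40 + (300/1200)×39.9 = 39.425%
Post-stratifying to population shares instead:
  0.61×38.9 + 0.23×40 + 0.16×39.9 = 39.313%
Difference = 39.313 − 39.425 = -0.112 pp.

-0.1 percentage points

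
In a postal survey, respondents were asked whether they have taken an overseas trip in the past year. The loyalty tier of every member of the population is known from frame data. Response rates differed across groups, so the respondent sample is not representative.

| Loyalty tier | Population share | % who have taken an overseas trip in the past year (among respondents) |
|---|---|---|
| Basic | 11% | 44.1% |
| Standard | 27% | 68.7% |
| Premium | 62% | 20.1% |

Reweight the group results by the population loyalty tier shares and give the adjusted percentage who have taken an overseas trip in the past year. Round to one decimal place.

Post-stratification weights by population share, not respondent share:
  Basic: 0.11 × 44.1 = 4.851
  Standard: 0.27 × 68.7 = 18.549
  Premium: 0.62 × 20.1 = 12.462
Post-stratified estimate = 35.862 → 35.9%.

35.9%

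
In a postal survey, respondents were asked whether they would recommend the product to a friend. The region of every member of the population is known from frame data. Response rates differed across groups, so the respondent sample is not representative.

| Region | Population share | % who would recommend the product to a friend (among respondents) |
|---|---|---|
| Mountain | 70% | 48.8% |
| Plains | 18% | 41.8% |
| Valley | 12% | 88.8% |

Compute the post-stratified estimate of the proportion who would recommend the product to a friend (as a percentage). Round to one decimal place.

52.3%

Weight each group's respondent value by its population share:
  Mountain: 0.7 × 48.8 = 34.16
  Plains: 0.18 × 41.8 = 7.524
  Valley: 0.12 × 88.8 = 10.656
Post-stratified estimate = 52.34 → 52.3%.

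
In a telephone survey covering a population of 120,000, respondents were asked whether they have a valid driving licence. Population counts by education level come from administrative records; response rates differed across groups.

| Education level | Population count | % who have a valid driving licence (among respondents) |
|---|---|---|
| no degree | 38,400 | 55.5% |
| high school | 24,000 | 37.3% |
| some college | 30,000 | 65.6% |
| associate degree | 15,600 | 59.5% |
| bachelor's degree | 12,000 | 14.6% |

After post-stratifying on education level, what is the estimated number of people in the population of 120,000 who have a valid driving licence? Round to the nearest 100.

Each cell contributes its population count × the respondent rate:
  no degree: 38,400 × 55.5% = 21,312
  high school: 24,000 × 37.3% = 8952
  some college: 30,000 × 65.6% = 19,680
  associate degree: 15,600 × 59.5% = 9282
  bachelor's degree: 12,000 × 14.6% = 1752
Estimated total = 60,978 → 61,000.

61,000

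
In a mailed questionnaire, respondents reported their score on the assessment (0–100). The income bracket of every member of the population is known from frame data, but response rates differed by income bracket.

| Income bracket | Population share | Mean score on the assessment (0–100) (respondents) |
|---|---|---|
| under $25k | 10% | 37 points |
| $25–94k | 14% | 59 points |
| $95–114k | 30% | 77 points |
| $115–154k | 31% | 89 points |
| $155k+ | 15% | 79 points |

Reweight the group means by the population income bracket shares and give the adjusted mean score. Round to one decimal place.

Post-stratification weights by population share, not respondent share:
  under $25k: 0.1 × 37 = 3.7
  $25–94k: 0.14 × 59 = 8.26
  $95–114k: 0.3 × 77 = 23.1
  $115–154k: 0.31 × 89 = 27.59
  $155k+: 0.15 × 79 = 11.85
Post-stratified estimate = 74.5 → 74.5.

74.5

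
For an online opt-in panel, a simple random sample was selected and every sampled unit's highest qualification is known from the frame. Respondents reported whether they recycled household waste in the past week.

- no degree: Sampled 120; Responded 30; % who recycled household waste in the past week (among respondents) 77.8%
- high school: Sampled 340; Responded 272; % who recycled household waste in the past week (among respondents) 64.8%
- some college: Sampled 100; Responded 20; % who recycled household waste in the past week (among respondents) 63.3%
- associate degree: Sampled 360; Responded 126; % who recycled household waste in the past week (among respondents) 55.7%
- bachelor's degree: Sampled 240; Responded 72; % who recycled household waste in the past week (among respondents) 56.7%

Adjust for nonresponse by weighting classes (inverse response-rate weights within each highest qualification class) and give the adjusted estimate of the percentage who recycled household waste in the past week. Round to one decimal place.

61.5%

Response rates by class: no degree 30/120 = 25%, high school 272/340 = 80%, some college 20/100 = 20%, associate degree 126/360 = 35%, bachelor's degree 72/240 = 30%.
With weight = n_sampled/n_responded per class, the weighted class total is n_sampled:
  no degree: 120 × 77.8 = 9336
  high school: 340 × 64.8 = 22,032
  some college: 100 × 63.3 = 6330
  associate degree: 360 × 55.7 = 20,052
  bachelor's degree: 240 × 56.7 = 13,608
Adjusted estimate = 71,358 / 1,160 = 61.5155 → 61.5%.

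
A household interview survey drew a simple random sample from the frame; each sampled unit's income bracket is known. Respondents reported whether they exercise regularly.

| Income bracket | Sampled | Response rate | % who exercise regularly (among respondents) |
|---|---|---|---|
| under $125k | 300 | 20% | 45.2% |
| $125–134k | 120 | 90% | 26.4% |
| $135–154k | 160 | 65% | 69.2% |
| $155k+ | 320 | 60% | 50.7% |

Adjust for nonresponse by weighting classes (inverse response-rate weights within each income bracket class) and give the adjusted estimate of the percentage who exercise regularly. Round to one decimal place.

48.9%

With weight = n_sampled/n_responded per class, the weighted class total is n_sampled:
  under $125k: 300 × 45.2 = 13,560
  $125–134k: 120 × 26.4 = 3168
  $135–154k: 160 × 69.2 = 11,072
  $155k+: 320 × 50.7 = 16,224
Adjusted estimate = 44,024 / 900 = 48.9156 → 48.9%.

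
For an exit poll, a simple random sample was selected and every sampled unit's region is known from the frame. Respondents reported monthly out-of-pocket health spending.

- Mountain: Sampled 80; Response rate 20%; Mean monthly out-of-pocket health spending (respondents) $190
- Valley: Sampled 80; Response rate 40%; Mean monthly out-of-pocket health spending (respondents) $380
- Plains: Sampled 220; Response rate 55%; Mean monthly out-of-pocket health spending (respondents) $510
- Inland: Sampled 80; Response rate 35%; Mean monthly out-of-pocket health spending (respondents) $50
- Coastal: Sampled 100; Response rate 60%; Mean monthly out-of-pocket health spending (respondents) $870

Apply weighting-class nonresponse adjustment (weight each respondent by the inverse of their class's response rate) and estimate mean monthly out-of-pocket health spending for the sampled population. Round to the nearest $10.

Weighting each respondent by the inverse class response rate inflates each class back to its sampled size, so the class weight is n_sampled:
  Mountain: 80 × 190 = 15,200
  Valley: 80 × 380 = 30,400
  Plains: 220 × 510 = 112,200
  Inland: 80 × 50 = 4000
  Coastal: 100 × 870 = 87,000
Adjusted estimate = 248,800 / 560 = 444.286 → $440.

$440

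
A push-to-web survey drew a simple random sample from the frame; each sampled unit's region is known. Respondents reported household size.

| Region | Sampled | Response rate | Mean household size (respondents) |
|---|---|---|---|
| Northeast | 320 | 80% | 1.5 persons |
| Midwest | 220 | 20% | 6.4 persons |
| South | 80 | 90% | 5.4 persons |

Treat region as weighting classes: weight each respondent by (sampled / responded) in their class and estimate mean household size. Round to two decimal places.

Each respondent's weight = sampled/responded in their class; summing within a class gives n_sampled, so:
  Northeast: 320 × 1.5 = 480
  Midwest: 220 × 6.4 = 1408
  South: 80 × 5.4 = 432
Adjusted estimate = 2320 / 620 = 3.74193 → 3.74.

3.74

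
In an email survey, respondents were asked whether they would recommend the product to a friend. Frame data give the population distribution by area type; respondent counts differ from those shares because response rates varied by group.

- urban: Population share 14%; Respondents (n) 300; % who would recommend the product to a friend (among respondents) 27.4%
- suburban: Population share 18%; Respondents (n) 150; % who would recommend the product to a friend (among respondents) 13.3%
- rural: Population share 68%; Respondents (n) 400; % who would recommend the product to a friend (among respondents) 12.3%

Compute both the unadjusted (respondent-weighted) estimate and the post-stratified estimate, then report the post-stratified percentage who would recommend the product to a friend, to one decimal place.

14.6%

Unadjusted (pooled respondent) estimate weights by respondent counts:
  (300/850)×27.4 + (150/850)×13.3 + (400/850)×12.3 = 17.8059%
Reweighting by population area type shares:
  0.14×27.4 + 0.18×13.3 + 0.68×12.3 = 14.594%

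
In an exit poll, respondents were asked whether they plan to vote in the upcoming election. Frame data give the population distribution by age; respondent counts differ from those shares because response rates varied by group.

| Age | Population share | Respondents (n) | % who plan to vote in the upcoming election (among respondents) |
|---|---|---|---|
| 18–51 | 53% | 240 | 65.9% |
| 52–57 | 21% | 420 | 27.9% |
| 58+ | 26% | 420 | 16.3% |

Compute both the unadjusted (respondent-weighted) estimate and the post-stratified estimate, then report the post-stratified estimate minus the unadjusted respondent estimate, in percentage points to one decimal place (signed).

+13.2 percentage points

Without adjustment, the pooled respondent share is:
  (240/1080)×65.9 + (420/1080)×27.9 + (420/1080)×16.3 = 31.8333%
Reweighting by population age shares:
  0.53×65.9 + 0.21×27.9 + 0.26×16.3 = 45.024%
Difference = 45.024 − 31.8333 = 13.1907 pp.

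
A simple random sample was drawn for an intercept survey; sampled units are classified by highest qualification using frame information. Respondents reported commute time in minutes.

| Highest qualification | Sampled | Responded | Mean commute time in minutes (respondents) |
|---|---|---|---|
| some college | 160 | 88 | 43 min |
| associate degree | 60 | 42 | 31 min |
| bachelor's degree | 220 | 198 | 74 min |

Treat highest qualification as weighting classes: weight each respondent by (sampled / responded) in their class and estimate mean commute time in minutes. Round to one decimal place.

56.9

Class response rates: some college 88/160 = 55%, associate degree 42/60 = 70%, bachelor's degree 198/220 = 90%.
With weight = n_sampled/n_responded per class, the weighted class total is n_sampled:
  some college: 160 × 43 = 6880
  associate degree: 60 × 31 = 1860
  bachelor's degree: 220 × 74 = 16,280
Adjusted estimate = 25,020 / 440 = 56.8636 → 56.9.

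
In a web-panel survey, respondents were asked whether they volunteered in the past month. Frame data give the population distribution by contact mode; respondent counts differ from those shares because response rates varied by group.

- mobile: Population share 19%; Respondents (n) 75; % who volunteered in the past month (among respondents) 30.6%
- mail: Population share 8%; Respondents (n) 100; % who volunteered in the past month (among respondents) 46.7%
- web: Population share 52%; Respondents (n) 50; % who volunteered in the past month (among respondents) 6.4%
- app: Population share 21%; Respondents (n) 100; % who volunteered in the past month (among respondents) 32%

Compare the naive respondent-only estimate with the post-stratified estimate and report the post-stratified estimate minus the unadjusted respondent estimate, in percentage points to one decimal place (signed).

Naive respondent-only estimate (weights = respondent counts):
  (75/325)×30.6 + (100/325)×46.7 + (50/325)×6.4 + (100/325)×32 = 32.2615%
Reweighting by population contact mode shares:
  0.19×30.6 + 0.08×46.7 + 0.52×6.4 + 0.21×32 = 19.598%
Difference = 19.598 − 32.2615 = -12.6635 pp.

-12.7 percentage points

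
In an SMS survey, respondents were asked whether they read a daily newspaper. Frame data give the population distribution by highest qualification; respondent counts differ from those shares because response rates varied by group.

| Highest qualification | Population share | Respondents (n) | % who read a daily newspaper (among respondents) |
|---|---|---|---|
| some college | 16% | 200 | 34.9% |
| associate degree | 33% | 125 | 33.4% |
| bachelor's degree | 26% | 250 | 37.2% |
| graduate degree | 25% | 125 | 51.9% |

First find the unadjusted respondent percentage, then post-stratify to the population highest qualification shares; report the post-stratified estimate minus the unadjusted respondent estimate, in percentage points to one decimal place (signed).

+0.8 percentage points

Without adjustment, the pooled respondent share is:
  (200/700)×34.9 + (125/700)×33.4 + (250/700)×37.2 + (125/700)×51.9 = 38.4893%
Reweighting by population highest qualification shares:
  0.16×34.9 + 0.33×33.4 + 0.26×37.2 + 0.25×51.9 = 39.253%
Difference = 39.253 − 38.4893 = 0.7637 pp.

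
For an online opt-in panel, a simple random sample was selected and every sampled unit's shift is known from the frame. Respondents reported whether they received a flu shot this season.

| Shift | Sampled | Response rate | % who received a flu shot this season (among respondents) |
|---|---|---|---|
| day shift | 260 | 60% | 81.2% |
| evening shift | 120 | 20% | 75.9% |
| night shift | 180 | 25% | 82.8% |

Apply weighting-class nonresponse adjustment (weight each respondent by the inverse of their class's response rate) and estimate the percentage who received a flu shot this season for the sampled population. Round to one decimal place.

80.6%

Weighting each respondent by the inverse class response rate inflates each class back to its sampled size, so the class weight is n_sampled:
  day shift: 260 × 81.2 = 21,112
  evening shift: 120 × 75.9 = 9108
  night shift: 180 × 82.8 = 14,904
Adjusted estimate = 45,124 / 560 = 80.5786 → 80.6%.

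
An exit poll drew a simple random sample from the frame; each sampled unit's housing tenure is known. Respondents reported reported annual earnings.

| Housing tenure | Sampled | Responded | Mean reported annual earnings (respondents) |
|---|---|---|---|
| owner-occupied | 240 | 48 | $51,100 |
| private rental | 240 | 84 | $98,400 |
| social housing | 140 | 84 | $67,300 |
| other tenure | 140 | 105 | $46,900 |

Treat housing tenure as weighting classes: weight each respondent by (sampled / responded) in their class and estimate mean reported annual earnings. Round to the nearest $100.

$68,200

Response rates by class: owner-occupied 48/240 = 20%, private rental 84/240 = 35%, social housing 84/140 = 60%, other tenure 105/140 = 75%.
Inverse-response-rate weighting restores each class to its sampled count, so class totals weight by n_sampled:
  owner-occupied: 240 × 51,100 = 12,264,000
  private rental: 240 × 98,400 = 23,616,000
  social housing: 140 × 67,300 = 9,422,000
  other tenure: 140 × 46,900 = 6,566,000
Adjusted estimate = 51,868,000 / 760 = 68247.4 → $68,200.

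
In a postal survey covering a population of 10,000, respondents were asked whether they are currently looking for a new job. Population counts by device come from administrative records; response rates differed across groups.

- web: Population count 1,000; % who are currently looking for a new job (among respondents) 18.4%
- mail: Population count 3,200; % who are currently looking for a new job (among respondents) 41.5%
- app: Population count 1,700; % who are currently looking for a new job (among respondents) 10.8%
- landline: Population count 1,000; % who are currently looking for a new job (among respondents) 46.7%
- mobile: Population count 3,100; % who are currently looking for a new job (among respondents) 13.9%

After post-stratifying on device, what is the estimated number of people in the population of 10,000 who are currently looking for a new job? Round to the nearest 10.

Each cell contributes its population count × the respondent rate:
  web: 1,000 × 18.4% = 184
  mail: 3,200 × 41.5% = 1328
  app: 1,700 × 10.8% = 183.6
  landline: 1,000 × 46.7% = 467
  mobile: 3,100 × 13.9% = 430.9
Estimated total = 2593.5 → 2,590.

2,590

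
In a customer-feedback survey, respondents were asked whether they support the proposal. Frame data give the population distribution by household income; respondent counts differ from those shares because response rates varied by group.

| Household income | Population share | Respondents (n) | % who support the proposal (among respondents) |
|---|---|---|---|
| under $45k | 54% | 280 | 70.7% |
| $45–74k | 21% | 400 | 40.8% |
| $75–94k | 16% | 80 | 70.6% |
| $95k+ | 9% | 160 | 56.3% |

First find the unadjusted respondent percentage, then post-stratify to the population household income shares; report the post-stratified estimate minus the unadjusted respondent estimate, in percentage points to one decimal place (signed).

+7.9 percentage points

Naive respondent-only estimate (weights = respondent counts):
  (280/920)×70.7 + (400/920)×40.8 + (80/920)×70.6 + (160/920)×56.3 = 55.187%
Post-stratifying to population shares instead:
  0.54×70.7 + 0.21×40.8 + 0.16×70.6 + 0.09×56.3 = 63.109%
Difference = 63.109 − 55.187 = 7.922 pp.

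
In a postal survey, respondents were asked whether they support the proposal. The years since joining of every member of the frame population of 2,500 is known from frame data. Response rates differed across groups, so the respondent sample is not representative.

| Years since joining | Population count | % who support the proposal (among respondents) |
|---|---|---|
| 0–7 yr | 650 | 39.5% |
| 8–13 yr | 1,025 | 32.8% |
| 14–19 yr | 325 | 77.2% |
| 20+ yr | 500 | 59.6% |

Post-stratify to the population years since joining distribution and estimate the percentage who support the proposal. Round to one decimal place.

Each cell contributes population-share × respondent value:
  0–7 yr: (650/2,500) × 39.5 = 10.27
  8–13 yr: (1,025/2,500) × 32.8 = 13.448
  14–19 yr: (325/2,500) × 77.2 = 10.036
  20+ yr: (500/2,500) × 59.6 = 11.92
Post-stratified estimate = 45.674 → 45.7%.

45.7%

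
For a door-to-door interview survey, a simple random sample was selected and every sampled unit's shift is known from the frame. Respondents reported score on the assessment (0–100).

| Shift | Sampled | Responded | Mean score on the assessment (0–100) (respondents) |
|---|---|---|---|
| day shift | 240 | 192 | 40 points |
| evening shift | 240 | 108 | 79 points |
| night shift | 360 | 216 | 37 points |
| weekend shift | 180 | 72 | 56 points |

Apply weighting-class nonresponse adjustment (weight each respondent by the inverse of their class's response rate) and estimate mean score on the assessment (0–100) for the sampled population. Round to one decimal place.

Response rates by class: day shift 192/240 = 80%, evening shift 108/240 = 45%, night shift 216/360 = 60%, weekend shift 72/180 = 40%.
Each respondent's weight = sampled/responded in their class; summing within a class gives n_sampled, so:
  day shift: 240 × 40 = 9600
  evening shift: 240 × 79 = 18,960
  night shift: 360 × 37 = 13,320
  weekend shift: 180 × 56 = 10,080
Adjusted estimate = 51,960 / 1,020 = 50.9412 → 50.9.

50.9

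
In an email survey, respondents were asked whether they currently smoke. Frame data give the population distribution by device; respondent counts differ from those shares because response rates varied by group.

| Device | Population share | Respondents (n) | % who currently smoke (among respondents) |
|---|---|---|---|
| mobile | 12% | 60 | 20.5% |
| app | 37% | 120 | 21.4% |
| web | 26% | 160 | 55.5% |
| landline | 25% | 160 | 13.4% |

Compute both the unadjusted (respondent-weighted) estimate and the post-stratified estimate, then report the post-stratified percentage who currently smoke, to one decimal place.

Naive respondent-only estimate (weights = respondent counts):
  (60/500)×20.5 + (120/500)×21.4 + (160/500)×55.5 + (160/500)×13.4 = 29.644%
Reweighting by population device shares:
  0.12×20.5 + 0.37×21.4 + 0.26×55.5 + 0.25×13.4 = 28.158%

28.2%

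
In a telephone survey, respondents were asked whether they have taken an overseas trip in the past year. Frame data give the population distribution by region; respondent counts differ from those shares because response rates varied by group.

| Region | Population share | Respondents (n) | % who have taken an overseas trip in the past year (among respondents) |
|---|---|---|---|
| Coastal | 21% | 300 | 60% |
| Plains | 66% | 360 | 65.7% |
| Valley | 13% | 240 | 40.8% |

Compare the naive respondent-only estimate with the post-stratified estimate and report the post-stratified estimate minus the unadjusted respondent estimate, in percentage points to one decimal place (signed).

Naive respondent-only estimate (weights = respondent counts):
  (300/900)×60 + (360/900)×65.7 + (240/900)×40.8 = 57.16%
Reweighting by population region shares:
  0.21×60 + 0.66×65.7 + 0.13×40.8 = 61.266%
Difference = 61.266 − 57.16 = 4.106 pp.

+4.1 percentage points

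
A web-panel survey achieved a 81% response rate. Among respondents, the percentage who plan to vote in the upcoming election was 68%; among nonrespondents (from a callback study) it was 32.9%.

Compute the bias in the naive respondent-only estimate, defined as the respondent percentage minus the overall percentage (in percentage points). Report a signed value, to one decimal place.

+6.7 percentage points

Nonresponse fraction = 1 − 0.81 = 0.19.
Bias = (nonresponse fraction) × (respondent percentage − nonrespondent percentage)
     = 0.19 × (68 − 32.9) = 0.19 × 35.1 = 6.669.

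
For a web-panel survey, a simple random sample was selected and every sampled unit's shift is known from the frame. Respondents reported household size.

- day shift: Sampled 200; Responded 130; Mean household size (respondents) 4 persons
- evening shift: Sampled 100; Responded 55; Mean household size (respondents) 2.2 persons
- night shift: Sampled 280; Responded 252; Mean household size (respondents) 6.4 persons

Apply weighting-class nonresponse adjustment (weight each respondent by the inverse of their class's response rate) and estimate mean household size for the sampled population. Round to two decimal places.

4.85

Response rates by class: day shift 130/200 = 65%, evening shift 55/100 = 55%, night shift 252/280 = 90%.
Weighting each respondent by the inverse class response rate inflates each class back to its sampled size, so the class weight is n_sampled:
  day shift: 200 × 4 = 800
  evening shift: 100 × 2.2 = 220
  night shift: 280 × 6.4 = 1792
Adjusted estimate = 2812 / 580 = 4.84828 → 4.85.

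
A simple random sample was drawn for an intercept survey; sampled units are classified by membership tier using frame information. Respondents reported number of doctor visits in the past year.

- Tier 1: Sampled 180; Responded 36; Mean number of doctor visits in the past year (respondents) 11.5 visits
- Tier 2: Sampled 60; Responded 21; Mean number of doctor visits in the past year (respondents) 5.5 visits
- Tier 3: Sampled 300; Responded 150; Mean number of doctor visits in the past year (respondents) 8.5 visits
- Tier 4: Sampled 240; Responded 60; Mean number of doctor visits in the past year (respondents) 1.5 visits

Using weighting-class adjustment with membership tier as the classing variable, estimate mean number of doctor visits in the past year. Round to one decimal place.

6.8

Response rates by class: Tier 1 36/180 = 20%, Tier 2 21/60 = 35%, Tier 3 150/300 = 50%, Tier 4 60/240 = 25%.
Each respondent's weight = sampled/responded in their class; summing within a class gives n_sampled, so:
  Tier 1: 180 × 11.5 = 2070
  Tier 2: 60 × 5.5 = 330
  Tier 3: 300 × 8.5 = 2550
  Tier 4: 240 × 1.5 = 360
Adjusted estimate = 5310 / 780 = 6.80769 → 6.8.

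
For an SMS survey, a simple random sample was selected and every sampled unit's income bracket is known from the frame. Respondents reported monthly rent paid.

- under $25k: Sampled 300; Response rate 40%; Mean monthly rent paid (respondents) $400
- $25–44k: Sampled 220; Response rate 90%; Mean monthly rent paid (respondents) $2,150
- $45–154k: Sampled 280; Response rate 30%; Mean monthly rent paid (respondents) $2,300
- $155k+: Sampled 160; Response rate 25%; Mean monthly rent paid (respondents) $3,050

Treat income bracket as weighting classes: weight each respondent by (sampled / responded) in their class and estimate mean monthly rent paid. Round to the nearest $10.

Each respondent's weight = sampled/responded in their class; summing within a class gives n_sampled, so:
  under $25k: 300 × 400 = 120,000
  $25–44k: 220 × 2150 = 473,000
  $45–154k: 280 × 2300 = 644,000
  $155k+: 160 × 3050 = 488,000
Adjusted estimate = 1,725,000 / 960 = 1796.88 → $1,800.

$1,800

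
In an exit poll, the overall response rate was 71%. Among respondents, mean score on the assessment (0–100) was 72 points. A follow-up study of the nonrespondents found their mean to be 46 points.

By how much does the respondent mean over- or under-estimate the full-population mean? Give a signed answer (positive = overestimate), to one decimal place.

+7.5

Nonresponse fraction = 1 − 0.71 = 0.29.
Bias = (nonresponse fraction) × (respondent mean − nonrespondent mean)
     = 0.29 × (72 − 46) = 0.29 × 26 = 7.54.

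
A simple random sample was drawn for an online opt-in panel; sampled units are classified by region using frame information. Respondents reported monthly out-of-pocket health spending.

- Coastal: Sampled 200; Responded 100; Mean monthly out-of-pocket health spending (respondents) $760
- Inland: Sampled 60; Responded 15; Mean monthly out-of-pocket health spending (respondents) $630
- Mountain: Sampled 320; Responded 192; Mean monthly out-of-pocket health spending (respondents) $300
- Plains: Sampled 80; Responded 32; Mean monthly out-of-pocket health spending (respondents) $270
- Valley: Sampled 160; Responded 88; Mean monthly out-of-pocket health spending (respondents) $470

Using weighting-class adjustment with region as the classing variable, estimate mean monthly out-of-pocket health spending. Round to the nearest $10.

$470

Class response rates: Coastal 100/200 = 50%, Inland 15/60 = 25%, Mountain 192/320 = 60%, Plains 32/80 = 40%, Valley 88/160 = 55%.
Weighting each respondent by the inverse class response rate inflates each class back to its sampled size, so the class weight is n_sampled:
  Coastal: 200 × 760 = 152,000
  Inland: 60 × 630 = 37,800
  Mountain: 320 × 300 = 96,000
  Plains: 80 × 270 = 21,600
  Valley: 160 × 470 = 75,200
Adjusted estimate = 382,600 / 820 = 466.585 → $470.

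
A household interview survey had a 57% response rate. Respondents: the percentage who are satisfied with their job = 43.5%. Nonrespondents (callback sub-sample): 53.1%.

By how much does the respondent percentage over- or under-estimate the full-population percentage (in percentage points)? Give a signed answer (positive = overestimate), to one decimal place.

-4.1 percentage points

Nonresponse fraction = 1 − 0.57 = 0.43.
Bias = (nonresponse fraction) × (respondent percentage − nonrespondent percentage)
     = 0.43 × (43.5 − 53.1) = 0.43 × -9.6 = -4.128.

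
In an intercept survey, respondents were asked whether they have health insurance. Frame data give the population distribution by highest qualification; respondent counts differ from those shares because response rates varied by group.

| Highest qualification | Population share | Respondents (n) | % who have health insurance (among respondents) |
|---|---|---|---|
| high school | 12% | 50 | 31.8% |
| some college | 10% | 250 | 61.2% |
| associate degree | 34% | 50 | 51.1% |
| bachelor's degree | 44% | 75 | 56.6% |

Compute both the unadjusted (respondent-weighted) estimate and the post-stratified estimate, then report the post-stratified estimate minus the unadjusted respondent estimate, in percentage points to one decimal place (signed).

-3.5 percentage points

Without adjustment, the pooled respondent share is:
  (50/425)×31.8 + (250/425)×61.2 + (50/425)×51.1 + (75/425)×56.6 = 55.7412%
Post-stratified estimate weights by population shares:
  0.12×31.8 + 0.1×61.2 + 0.34×51.1 + 0.44×56.6 = 52.214%
Difference = 52.214 − 55.7412 = -3.5272 pp.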